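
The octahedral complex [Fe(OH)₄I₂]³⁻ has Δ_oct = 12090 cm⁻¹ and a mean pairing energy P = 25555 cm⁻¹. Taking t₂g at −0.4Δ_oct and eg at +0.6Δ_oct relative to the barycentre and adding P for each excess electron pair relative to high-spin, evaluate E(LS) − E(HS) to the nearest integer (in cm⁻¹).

26930

Ligand charges: 4×(-1) from OH⁻ and 2×(-1) from I⁻ sum to -6; with overall charge -3, Fe is +3.
Fe³⁺: group 8, so d-count = 8 − 3 = 5.
High-spin d⁵ fills as t₂g³ eg² with CFSE 3(−0.4) + 2(+0.6) = 0.0Δ_oct = 0 cm⁻¹.
Low-spin: t₂g⁵ eg⁰, orbital CFSE = -2.0Δ_oct = -24180 cm⁻¹; plus 2 excess pairs × P = +51110 cm⁻¹; total 26930 cm⁻¹.
E(LS) − E(HS) = 26930 − (0) = 26930 cm⁻¹.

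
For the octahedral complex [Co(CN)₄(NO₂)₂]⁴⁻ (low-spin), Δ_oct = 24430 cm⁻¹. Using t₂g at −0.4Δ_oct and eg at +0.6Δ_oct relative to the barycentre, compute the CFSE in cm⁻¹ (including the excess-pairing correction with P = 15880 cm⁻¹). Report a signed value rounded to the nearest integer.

-28094

Ligand charges: 4×(-1) from CN⁻ and 2×(-1) from NO₂⁻ sum to -6; with overall charge -4, Co is +2.
Co²⁺: group 9, so d-count = 9 − 2 = 7.
Configuration: t₂g⁶ eg¹.
The orbital stabilization is -1.8Δ_oct = -1.8 × 24430 = -43974 cm⁻¹.
Relative to high-spin t₂g⁵ eg² (2 paired), the low-spin configuration has 1 additional pair, contributing +1 × 15880 = +15880 cm⁻¹.
Net CFSE = -43974 + 15880 = -28094 cm⁻¹.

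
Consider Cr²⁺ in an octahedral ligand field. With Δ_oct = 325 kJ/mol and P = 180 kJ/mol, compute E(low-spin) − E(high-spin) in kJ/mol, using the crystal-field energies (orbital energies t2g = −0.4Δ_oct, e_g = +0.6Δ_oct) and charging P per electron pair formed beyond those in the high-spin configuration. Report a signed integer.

-145

Cr sits in group 6; removing 2 electrons leaves Cr²⁺ with 6 − 2 = 4 d electrons.
In the high-spin limit (t2g^3 e_g^1) the orbital term is -0.6Δ_oct = -195 kJ/mol, with no excess pairing.
For low-spin the configuration is t2g^4 e_g^0: orbital energy -1.6 × 325 = -520 kJ/mol, and 1 additional pair relative to high-spin adds 180 kJ/mol, giving -340 kJ/mol.
E(LS) − E(HS) = -340 − (-195) = -145 kJ/mol.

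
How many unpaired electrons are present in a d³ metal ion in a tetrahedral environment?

Tetrahedral splitting is small, so the complex is high-spin.
Configuration: e^2 t2^1, giving 3 unpaired electrons.

3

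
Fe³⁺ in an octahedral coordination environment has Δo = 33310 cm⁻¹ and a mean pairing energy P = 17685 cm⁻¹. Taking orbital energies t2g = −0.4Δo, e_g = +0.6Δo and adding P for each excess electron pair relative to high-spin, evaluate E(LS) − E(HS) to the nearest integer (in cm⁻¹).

-31250

Fe is in group 8, so Fe³⁺ is d⁵ (8 − 3 = 5).
High-spin d⁵ fills as t2g^3 e_g^2 with CFSE 3(−0.4) + 2(+0.6) = 0.0Δo = 0 cm⁻¹.
Low-spin: t2g^5 e_g^0, orbital CFSE = -2.0Δo = -66620 cm⁻¹; plus 2 excess pairs × P = +35370 cm⁻¹; total -31250 cm⁻¹.
Thus E(LS) − E(HS) = -31250 cm⁻¹.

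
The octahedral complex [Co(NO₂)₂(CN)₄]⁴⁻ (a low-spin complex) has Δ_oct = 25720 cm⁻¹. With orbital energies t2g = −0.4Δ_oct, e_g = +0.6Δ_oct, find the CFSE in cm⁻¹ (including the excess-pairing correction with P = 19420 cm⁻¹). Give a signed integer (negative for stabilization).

Ligand charges: 2×(-1) from NO₂⁻ and 4×(-1) from CN⁻ sum to -6; with overall charge -4, Co is +2.
Group 9 minus oxidation state +2 gives a d⁷ configuration for Co²⁺.
The d⁷ electrons fill as t2g^6 e_g^1.
Orbital CFSE = 6(-0.4) + 1(0.6) = -1.8Δ_oct = -1.8 × 25720 = -46296 cm⁻¹.
High-spin d⁷ would be t2g^5 e_g^2 with 2 pairs; low-spin has 3, so 1 excess pair costs +1P = +19420 cm⁻¹.
Overall CFSE = -46296 + 19420 = -26876 cm⁻¹.

-26876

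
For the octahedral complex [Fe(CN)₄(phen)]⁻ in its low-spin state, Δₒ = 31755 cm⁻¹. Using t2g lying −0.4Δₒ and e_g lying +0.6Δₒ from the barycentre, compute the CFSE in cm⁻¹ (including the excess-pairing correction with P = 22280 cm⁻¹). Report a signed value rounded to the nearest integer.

Ligand charges: 4×(-1) from CN⁻ and 1×(+0) from phen sum to -4; with overall charge -1, Fe is +3.
Group 8 minus oxidation state +3 gives a d⁵ configuration for Fe³⁺.
Electron filling gives t2g^5 e_g^0.
The orbital stabilization is -2.0Δₒ = -2.0 × 31755 = -63510 cm⁻¹.
Relative to high-spin t2g^3 e_g^2 (0 paired), the low-spin configuration has 2 additional pairs, contributing +2 × 22280 = +44560 cm⁻¹.
Net CFSE = -63510 + 44560 = -18950 cm⁻¹.

-18950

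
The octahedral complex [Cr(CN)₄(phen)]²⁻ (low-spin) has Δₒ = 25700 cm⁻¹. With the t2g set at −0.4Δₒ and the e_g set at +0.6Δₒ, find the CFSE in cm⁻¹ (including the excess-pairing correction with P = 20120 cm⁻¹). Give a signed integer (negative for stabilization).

Ligand charges: 4×(-1) from CN⁻ and 1×(+0) from phen sum to -4; with overall charge -2, Cr is +2.
Cr is in group 6, so Cr²⁺ is d⁴ (6 − 2 = 4).
Electron filling gives t2g^4 e_g^0.
CFSE(orbital) = 4×(-0.4Δₒ) + 0×(0.6Δₒ) = -1.6Δₒ; with Δₒ = 25700 cm⁻¹ that is -41120 cm⁻¹.
Relative to high-spin t2g^3 e_g^1 (0 paired), the low-spin configuration has 1 additional pair, contributing +1 × 20120 = +20120 cm⁻¹.
Combining: -41120 + 20120 = -21000 cm⁻¹.

-21000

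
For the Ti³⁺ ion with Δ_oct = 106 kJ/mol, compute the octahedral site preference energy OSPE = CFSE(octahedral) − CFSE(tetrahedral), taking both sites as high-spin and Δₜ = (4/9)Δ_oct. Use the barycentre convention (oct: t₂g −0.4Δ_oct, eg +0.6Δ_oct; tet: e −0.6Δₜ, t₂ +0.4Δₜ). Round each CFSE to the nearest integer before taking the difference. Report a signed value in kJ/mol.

Ti sits in group 4; removing 3 electrons leaves Ti³⁺ with 4 − 3 = 1 d electrons.
Octahedral high-spin t2g^1 e_g^0: CFSE = -0.4 × 106 = -42 kJ/mol.
In a tetrahedral site the filling is e^1 t2^0: CFSE(tet) = -0.6Δₜ = -0.6 × (4/9)(106) = -28 kJ/mol.
Subtracting, OSPE = -42 − (-28) = -14 kJ/mol.

-14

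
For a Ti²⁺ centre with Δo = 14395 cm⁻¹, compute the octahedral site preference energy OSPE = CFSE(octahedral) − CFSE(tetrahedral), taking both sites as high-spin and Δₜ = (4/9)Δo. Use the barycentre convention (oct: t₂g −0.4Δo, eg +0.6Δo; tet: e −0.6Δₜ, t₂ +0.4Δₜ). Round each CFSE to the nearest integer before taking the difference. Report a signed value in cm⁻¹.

Ti is in group 4, so Ti²⁺ is d² (4 − 2 = 2).
Octahedral (high-spin): t₂g² eg⁰, CFSE = 2(−0.4) + 0(+0.6) = -0.8Δo = -0.8 × 14395 = -11516 cm⁻¹.
Tetrahedral: e² t₂⁰, CFSE = 2(−0.6) + 0(+0.4) = -1.2Δₜ = -1.2 × (4/9) × 14395 = -7677 cm⁻¹.
OSPE = -11516 − (-7677) = -3839 cm⁻¹.

-3839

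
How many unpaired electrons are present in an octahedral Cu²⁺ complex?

1

Cu²⁺: group 11, so d-count = 11 − 2 = 9.
Configuration: t₂g⁶ eg³, giving 1 unpaired electron.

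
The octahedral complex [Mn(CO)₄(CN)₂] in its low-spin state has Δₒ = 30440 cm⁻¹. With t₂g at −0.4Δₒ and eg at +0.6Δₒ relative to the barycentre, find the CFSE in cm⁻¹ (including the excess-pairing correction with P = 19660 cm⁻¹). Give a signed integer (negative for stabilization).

Ligand charges: 4×(+0) from CO and 2×(-1) from CN⁻ sum to -2; with overall charge +0, Mn is +2.
Group 7 minus oxidation state +2 gives a d⁵ configuration for Mn²⁺.
The d⁵ electrons fill as t₂g⁵ eg⁰.
CFSE(orbital) = 5×(-0.4Δₒ) + 0×(0.6Δₒ) = -2.0Δₒ; with Δₒ = 30440 cm⁻¹ that is -60880 cm⁻¹.
High-spin d⁵ would be t₂g³ eg² with 0 pairs; low-spin has 2, so 2 excess pairs cost +2P = +39320 cm⁻¹.
Overall CFSE = -60880 + 39320 = -21560 cm⁻¹.

-21560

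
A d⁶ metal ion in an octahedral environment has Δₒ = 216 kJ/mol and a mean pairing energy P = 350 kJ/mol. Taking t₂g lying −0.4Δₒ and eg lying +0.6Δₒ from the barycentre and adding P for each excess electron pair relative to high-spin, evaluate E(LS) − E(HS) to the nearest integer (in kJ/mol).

268

High-spin d⁶ fills as t₂g⁴ eg² with CFSE 4(−0.4) + 2(+0.6) = -0.4Δₒ = -86 kJ/mol.
Low-spin: t₂g⁶ eg⁰, orbital CFSE = -2.4Δₒ = -518 kJ/mol; plus 2 excess pairs × P = +700 kJ/mol; total 182 kJ/mol.
E(LS) − E(HS) = 182 − (-86) = 268 kJ/mol.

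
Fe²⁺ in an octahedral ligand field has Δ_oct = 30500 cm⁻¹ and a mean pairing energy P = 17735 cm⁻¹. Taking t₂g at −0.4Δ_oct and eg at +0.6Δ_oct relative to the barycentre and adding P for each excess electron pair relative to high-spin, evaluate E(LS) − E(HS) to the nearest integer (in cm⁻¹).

-25530

Fe²⁺: group 8, so d-count = 8 − 2 = 6.
In the high-spin limit (t₂g⁴ eg²) the orbital term is -0.4Δ_oct = -12200 cm⁻¹, with no excess pairing.
Low-spin: t₂g⁶ eg⁰, orbital CFSE = -2.4Δ_oct = -73200 cm⁻¹; plus 2 excess pairs × P = +35470 cm⁻¹; total -37730 cm⁻¹.
The difference is -37730 − (-12200) = -25530 cm⁻¹, so low-spin lies lower.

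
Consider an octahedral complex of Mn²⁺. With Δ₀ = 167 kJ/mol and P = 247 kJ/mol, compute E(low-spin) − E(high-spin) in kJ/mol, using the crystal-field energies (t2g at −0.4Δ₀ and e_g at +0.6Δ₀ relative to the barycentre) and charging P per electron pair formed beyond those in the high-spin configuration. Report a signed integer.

Mn is in group 7, so Mn²⁺ is d⁵ (7 − 2 = 5).
High-spin: t2g^3 e_g^2, CFSE = 0.0Δ₀ = 0 kJ/mol.
For low-spin the configuration is t2g^5 e_g^0: orbital energy -2.0 × 167 = -334 kJ/mol, and 2 additional pairs relative to high-spin add 494 kJ/mol, giving 160 kJ/mol.
The difference is 160 − (0) = 160 kJ/mol, so high-spin lies lower.

160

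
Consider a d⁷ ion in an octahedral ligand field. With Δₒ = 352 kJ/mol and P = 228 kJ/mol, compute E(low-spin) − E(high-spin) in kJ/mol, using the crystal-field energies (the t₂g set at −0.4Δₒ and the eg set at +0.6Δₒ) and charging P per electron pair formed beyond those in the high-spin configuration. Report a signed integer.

-124

In the high-spin limit (t₂g⁵ eg²) the orbital term is -0.8Δₒ = -282 kJ/mol, with no excess pairing.
For low-spin the configuration is t₂g⁶ eg¹: orbital energy -1.8 × 352 = -634 kJ/mol, and 1 additional pair relative to high-spin adds 228 kJ/mol, giving -406 kJ/mol.
E(LS) − E(HS) = -406 − (-282) = -124 kJ/mol.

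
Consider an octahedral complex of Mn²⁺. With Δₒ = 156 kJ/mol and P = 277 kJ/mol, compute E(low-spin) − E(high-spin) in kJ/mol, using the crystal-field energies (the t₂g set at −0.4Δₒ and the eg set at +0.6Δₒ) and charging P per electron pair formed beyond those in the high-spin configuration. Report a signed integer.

Group 7 minus oxidation state +2 gives a d⁵ configuration for Mn²⁺.
High-spin: t₂g³ eg², CFSE = 0.0Δₒ = 0 kJ/mol.
Low-spin t₂g⁵ eg⁰ gives -2.0Δₒ = -312 kJ/mol, but forming 2 extra pairs costs 2P = 554 kJ/mol, so E(LS) = -312 + 554 = 242 kJ/mol.
The difference is 242 − (0) = 242 kJ/mol, so high-spin lies lower.

242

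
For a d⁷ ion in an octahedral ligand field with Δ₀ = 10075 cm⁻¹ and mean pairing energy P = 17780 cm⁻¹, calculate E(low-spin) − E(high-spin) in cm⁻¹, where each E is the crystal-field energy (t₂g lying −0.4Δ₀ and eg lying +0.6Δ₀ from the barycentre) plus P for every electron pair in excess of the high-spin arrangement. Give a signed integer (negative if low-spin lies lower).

7705

High-spin: t₂g⁵ eg², CFSE = -0.8Δ₀ = -8060 cm⁻¹.
Low-spin: t₂g⁶ eg¹, orbital CFSE = -1.8Δ₀ = -18135 cm⁻¹; plus 1 excess pair × P = +17780 cm⁻¹; total -355 cm⁻¹.
E(LS) − E(HS) = -355 − (-8060) = 7705 cm⁻¹.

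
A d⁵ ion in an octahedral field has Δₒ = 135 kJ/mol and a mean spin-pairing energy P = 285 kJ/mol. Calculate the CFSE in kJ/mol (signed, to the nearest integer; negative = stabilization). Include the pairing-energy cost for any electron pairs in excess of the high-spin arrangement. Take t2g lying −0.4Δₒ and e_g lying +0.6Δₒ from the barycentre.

0

With Δₒ < P the complex is high-spin.
Filling d⁵ accordingly: t2g^3 e_g^2.
Orbital CFSE = 0.0Δₒ = 0.0 × 135 = 0 kJ/mol.
High-spin has no excess pairs, so no pairing correction applies.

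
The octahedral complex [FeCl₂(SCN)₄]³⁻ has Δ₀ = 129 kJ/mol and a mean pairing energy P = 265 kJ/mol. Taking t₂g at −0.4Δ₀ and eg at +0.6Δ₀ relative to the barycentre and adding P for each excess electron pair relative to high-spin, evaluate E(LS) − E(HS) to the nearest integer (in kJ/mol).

272

Ligand charges: 2×(-1) from Cl⁻ and 4×(-1) from SCN⁻ sum to -6; with overall charge -3, Fe is +3.
Fe³⁺: group 8, so d-count = 8 − 3 = 5.
In the high-spin limit (t₂g³ eg²) the orbital term is 0.0Δ₀ = 0 kJ/mol, with no excess pairing.
Low-spin: t₂g⁵ eg⁰, orbital CFSE = -2.0Δ₀ = -258 kJ/mol; plus 2 excess pairs × P = +530 kJ/mol; total 272 kJ/mol.
E(LS) − E(HS) = 272 − (0) = 272 kJ/mol.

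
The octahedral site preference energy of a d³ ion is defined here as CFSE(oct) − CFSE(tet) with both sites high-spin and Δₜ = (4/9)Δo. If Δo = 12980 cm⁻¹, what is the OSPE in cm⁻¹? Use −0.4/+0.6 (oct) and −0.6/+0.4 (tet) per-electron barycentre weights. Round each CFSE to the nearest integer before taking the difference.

Octahedral high-spin t2g^3 e_g^0: CFSE = -1.2 × 12980 = -15576 cm⁻¹.
Tetrahedral e^2 t2^1 gives -0.8Δₜ = -0.8 × (4/9) × 12980 = -4615 cm⁻¹.
OSPE = CFSE(oct) − CFSE(tet) = -15576 − (-4615) = -10961 cm⁻¹.

-10961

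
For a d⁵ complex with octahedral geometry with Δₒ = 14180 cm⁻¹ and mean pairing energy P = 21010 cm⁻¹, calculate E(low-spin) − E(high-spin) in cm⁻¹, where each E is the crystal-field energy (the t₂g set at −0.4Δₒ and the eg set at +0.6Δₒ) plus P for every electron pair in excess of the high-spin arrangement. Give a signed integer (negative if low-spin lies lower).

High-spin: t₂g³ eg², CFSE = 0.0Δₒ = 0 cm⁻¹.
Low-spin t₂g⁵ eg⁰ gives -2.0Δₒ = -28360 cm⁻¹, but forming 2 extra pairs costs 2P = 42020 cm⁻¹, so E(LS) = -28360 + 42020 = 13660 cm⁻¹.
The difference is 13660 − (0) = 13660 cm⁻¹, so high-spin lies lower.

13660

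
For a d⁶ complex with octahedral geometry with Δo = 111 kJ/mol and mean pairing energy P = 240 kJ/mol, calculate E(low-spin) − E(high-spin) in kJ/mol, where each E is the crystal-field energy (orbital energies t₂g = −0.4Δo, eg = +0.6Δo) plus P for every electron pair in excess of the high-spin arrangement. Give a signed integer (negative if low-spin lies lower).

258

High-spin d⁶ fills as t₂g⁴ eg² with CFSE 4(−0.4) + 2(+0.6) = -0.4Δo = -44 kJ/mol.
Low-spin: t₂g⁶ eg⁰, orbital CFSE = -2.4Δo = -266 kJ/mol; plus 2 excess pairs × P = +480 kJ/mol; total 214 kJ/mol.
The difference is 214 − (-44) = 258 kJ/mol, so high-spin lies lower.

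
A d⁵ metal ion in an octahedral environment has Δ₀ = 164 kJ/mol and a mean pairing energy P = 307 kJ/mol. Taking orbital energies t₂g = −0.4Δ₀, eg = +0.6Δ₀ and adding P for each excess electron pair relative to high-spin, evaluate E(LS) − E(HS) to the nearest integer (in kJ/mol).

286

High-spin: t₂g³ eg², CFSE = 0.0Δ₀ = 0 kJ/mol.
Low-spin: t₂g⁵ eg⁰, orbital CFSE = -2.0Δ₀ = -328 kJ/mol; plus 2 excess pairs × P = +614 kJ/mol; total 286 kJ/mol.
Thus E(LS) − E(HS) = 286 kJ/mol.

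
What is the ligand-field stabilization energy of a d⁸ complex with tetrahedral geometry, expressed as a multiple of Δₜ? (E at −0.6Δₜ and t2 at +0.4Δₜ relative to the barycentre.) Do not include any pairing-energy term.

-0.8 Δₜ

Tetrahedral splitting is small, so the complex is high-spin.
Configuration: e^4 t2^4.
CFSE = 4(-0.6Δₜ) + 4(0.4Δₜ) = -2.4Δₜ + 1.6Δₜ = -0.8Δₜ.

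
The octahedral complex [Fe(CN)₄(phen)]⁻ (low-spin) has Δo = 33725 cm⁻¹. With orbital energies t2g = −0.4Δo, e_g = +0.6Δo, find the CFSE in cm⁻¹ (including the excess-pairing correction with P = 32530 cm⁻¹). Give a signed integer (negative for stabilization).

Ligand charges: 4×(-1) from CN⁻ and 1×(+0) from phen sum to -4; with overall charge -1, Fe is +3.
Fe³⁺: group 8, so d-count = 8 − 3 = 5.
Configuration: t2g^5 e_g^0.
Orbital CFSE = 5(-0.4) + 0(0.6) = -2.0Δo = -2.0 × 33725 = -67450 cm⁻¹.
Relative to high-spin t2g^3 e_g^2 (0 paired), the low-spin configuration has 2 additional pairs, contributing +2 × 32530 = +65060 cm⁻¹.
Overall CFSE = -67450 + 65060 = -2390 cm⁻¹.

-2390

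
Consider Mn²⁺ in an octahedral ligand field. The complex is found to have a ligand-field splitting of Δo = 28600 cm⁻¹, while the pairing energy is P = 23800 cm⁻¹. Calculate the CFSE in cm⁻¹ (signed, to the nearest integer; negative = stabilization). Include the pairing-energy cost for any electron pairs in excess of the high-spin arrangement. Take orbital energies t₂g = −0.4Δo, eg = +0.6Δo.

Group 7 minus oxidation state +2 gives a d⁵ configuration for Mn²⁺.
Δo > P, so pairing is preferred: the ground state is low-spin.
Filling d⁵ accordingly: t₂g⁵ eg⁰.
Orbital CFSE = -2.0Δo = -2.0 × 28600 = -57200 cm⁻¹.
Excess pairs vs high-spin: 2 − 0 = 2; pairing cost = +47600 cm⁻¹.
Net CFSE = -57200 + 47600 = -9600 cm⁻¹.

-9600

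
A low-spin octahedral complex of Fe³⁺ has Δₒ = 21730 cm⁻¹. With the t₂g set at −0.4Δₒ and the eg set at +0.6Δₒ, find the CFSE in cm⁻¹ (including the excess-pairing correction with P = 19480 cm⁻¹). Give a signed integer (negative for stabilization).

Group 8 minus oxidation state +3 gives a d⁵ configuration for Fe³⁺.
Electron filling gives t₂g⁵ eg⁰.
CFSE(orbital) = 5×(-0.4Δₒ) + 0×(0.6Δₒ) = -2.0Δₒ; with Δₒ = 21730 cm⁻¹ that is -43460 cm⁻¹.
Relative to high-spin t₂g³ eg² (0 paired), the low-spin configuration has 2 additional pairs, contributing +2 × 19480 = +38960 cm⁻¹.
Net CFSE = -43460 + 38960 = -4500 cm⁻¹.

-4500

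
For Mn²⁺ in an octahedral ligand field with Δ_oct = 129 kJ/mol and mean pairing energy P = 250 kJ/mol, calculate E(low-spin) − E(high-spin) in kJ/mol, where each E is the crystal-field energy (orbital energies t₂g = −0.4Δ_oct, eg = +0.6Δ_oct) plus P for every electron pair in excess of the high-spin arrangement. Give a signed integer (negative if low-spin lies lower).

242

Mn sits in group 7; removing 2 electrons leaves Mn²⁺ with 7 − 2 = 5 d electrons.
High-spin d⁵ fills as t₂g³ eg² with CFSE 3(−0.4) + 2(+0.6) = 0.0Δ_oct = 0 kJ/mol.
Low-spin t₂g⁵ eg⁰ gives -2.0Δ_oct = -258 kJ/mol, but forming 2 extra pairs costs 2P = 500 kJ/mol, so E(LS) = -258 + 500 = 242 kJ/mol.
Thus E(LS) − E(HS) = 242 kJ/mol.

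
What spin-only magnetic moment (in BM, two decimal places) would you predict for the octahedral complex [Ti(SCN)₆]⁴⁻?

2.83 BM

Each SCN⁻ contributes -1; 6 × (-1) = -6. With overall charge -4, Ti is in the +2 oxidation state.
Group 4 minus oxidation state +2 gives a d² configuration for Ti²⁺.
For octahedral d² the high- and low-spin configurations coincide.
Configuration: t2g^2 e_g^0 → 2 unpaired electrons.
μ(spin-only) = √[2(2+2)] = √8 ≈ 2.83 BM.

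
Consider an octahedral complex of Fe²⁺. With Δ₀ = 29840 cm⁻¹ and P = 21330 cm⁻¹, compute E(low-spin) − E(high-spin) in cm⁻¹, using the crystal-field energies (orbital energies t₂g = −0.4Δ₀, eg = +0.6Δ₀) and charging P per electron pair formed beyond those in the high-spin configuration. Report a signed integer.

-17020

Group 8 minus oxidation state +2 gives a d⁶ configuration for Fe²⁺.
High-spin d⁶ fills as t₂g⁴ eg² with CFSE 4(−0.4) + 2(+0.6) = -0.4Δ₀ = -11936 cm⁻¹.
For low-spin the configuration is t₂g⁶ eg⁰: orbital energy -2.4 × 29840 = -71616 cm⁻¹, and 2 additional pairs relative to high-spin add 42660 cm⁻¹, giving -28956 cm⁻¹.
Thus E(LS) − E(HS) = -17020 cm⁻¹.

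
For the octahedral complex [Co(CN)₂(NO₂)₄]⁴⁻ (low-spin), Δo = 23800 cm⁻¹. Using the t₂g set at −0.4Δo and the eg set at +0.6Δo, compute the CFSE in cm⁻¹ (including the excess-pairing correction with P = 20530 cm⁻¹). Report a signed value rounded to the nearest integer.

-22310

Ligand charges: 2×(-1) from CN⁻ and 4×(-1) from NO₂⁻ sum to -6; with overall charge -4, Co is +2.
Group 9 minus oxidation state +2 gives a d⁷ configuration for Co²⁺.
Configuration: t₂g⁶ eg¹.
CFSE(orbital) = 6×(-0.4Δo) + 1×(0.6Δo) = -1.8Δo; with Δo = 23800 cm⁻¹ that is -42840 cm⁻¹.
Relative to high-spin t₂g⁵ eg² (2 paired), the low-spin configuration has 1 additional pair, contributing +1 × 20530 = +20530 cm⁻¹.
Net CFSE = -42840 + 20530 = -22310 cm⁻¹.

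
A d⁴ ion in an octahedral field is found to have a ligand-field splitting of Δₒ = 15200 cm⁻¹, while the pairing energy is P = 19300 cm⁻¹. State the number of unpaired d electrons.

4

Δₒ < P, so pairing is avoided: the ground state is high-spin.
Filling d⁴ accordingly: t2g^3 e_g^1.
Unpaired electrons: 4.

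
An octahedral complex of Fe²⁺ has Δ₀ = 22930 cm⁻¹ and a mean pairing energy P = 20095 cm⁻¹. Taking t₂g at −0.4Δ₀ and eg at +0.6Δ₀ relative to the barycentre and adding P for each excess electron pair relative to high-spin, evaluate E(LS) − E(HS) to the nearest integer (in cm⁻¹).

-5670

Fe sits in group 8; removing 2 electrons leaves Fe²⁺ with 8 − 2 = 6 d electrons.
In the high-spin limit (t₂g⁴ eg²) the orbital term is -0.4Δ₀ = -9172 cm⁻¹, with no excess pairing.
Low-spin t₂g⁶ eg⁰ gives -2.4Δ₀ = -55032 cm⁻¹, but forming 2 extra pairs costs 2P = 40190 cm⁻¹, so E(LS) = -55032 + 40190 = -14842 cm⁻¹.
Thus E(LS) − E(HS) = -5670 cm⁻¹.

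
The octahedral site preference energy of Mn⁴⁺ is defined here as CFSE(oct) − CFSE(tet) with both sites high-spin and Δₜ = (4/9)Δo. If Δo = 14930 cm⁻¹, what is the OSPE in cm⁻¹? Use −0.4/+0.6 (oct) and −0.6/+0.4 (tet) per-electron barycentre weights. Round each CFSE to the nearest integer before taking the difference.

-12608

Mn is in group 7, so Mn⁴⁺ is d³ (7 − 4 = 3).
Octahedral high-spin t₂g³ eg⁰: CFSE = -1.2 × 14930 = -17916 cm⁻¹.
Tetrahedral e² t₂¹ gives -0.8Δₜ = -0.8 × (4/9) × 14930 = -5308 cm⁻¹.
Subtracting, OSPE = -17916 − (-5308) = -12608 cm⁻¹.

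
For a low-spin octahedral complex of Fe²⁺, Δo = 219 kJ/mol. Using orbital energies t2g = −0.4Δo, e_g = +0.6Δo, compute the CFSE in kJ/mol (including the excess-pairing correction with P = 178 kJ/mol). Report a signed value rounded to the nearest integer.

-170

Fe sits in group 8; removing 2 electrons leaves Fe²⁺ with 8 − 2 = 6 d electrons.
Electron filling gives t2g^6 e_g^0.
Orbital CFSE = 6(-0.4) + 0(0.6) = -2.4Δo = -2.4 × 219 = -526 kJ/mol.
Pairing penalty: 3 pairs vs 1 in the high-spin reference → 2 extra × P = 356 kJ/mol.
Overall CFSE = -526 + 356 = -170 kJ/mol.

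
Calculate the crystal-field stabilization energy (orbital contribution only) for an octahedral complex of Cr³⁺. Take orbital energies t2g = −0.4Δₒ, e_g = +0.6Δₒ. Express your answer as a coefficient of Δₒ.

Cr is in group 6, so Cr³⁺ is d³ (6 − 3 = 3).
For octahedral d³ the high- and low-spin configurations coincide.
Configuration: t2g^3 e_g^0.
CFSE = 3(-0.4Δₒ) + 0(0.6Δₒ) = -1.2Δₒ + 0.0Δₒ = -1.2Δₒ.

-1.2 Δₒ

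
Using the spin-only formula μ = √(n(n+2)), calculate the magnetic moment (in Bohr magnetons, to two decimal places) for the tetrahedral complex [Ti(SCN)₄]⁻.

1.73 Bohr magnetons

Each SCN⁻ contributes -1; 4 × (-1) = -4. With overall charge -1, Ti is in the +3 oxidation state.
Ti³⁺: group 4, so d-count = 4 − 3 = 1.
Tetrahedral splitting is small, so the complex is high-spin.
Configuration: e¹ t₂⁰ → 1 unpaired electron.
μ(spin-only) = √[1(1+2)] = √3 ≈ 1.73 Bohr magnetons.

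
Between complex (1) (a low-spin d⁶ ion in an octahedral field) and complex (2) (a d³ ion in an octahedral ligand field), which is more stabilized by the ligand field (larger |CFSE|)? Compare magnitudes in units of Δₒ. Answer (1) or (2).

(1): t2g^6 e_g^0, CFSE = -2.4Δₒ.
(2): t₂g³ eg⁰, CFSE = -1.2Δₒ.
So (1) has the larger |CFSE|.

(1)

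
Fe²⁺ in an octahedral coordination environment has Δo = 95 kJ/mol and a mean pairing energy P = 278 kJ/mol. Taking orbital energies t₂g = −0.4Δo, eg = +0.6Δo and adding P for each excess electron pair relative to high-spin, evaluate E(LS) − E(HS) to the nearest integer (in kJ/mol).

Group 8 minus oxidation state +2 gives a d⁶ configuration for Fe²⁺.
High-spin d⁶ fills as t₂g⁴ eg² with CFSE 4(−0.4) + 2(+0.6) = -0.4Δo = -38 kJ/mol.
Low-spin t₂g⁶ eg⁰ gives -2.4Δo = -228 kJ/mol, but forming 2 extra pairs costs 2P = 556 kJ/mol, so E(LS) = -228 + 556 = 328 kJ/mol.
The difference is 328 − (-38) = 366 kJ/mol, so high-spin lies lower.

366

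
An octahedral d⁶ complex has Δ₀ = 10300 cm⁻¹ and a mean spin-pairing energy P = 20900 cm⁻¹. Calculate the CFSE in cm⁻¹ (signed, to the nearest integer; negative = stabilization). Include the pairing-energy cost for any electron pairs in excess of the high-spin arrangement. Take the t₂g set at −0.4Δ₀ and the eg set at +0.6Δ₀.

-4120

Δ₀ < P, so pairing is avoided: the ground state is high-spin.
That gives t₂g⁴ eg².
Orbital CFSE = -0.4Δ₀ = -0.4 × 10300 = -4120 cm⁻¹.
High-spin has no excess pairs, so no pairing correction applies.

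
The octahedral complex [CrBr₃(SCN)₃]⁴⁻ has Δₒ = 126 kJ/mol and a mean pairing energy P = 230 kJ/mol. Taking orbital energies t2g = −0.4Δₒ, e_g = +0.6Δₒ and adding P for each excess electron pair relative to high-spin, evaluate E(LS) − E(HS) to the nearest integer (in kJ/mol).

104

Ligand charges: 3×(-1) from Br⁻ and 3×(-1) from SCN⁻ sum to -6; with overall charge -4, Cr is +2.
Cr sits in group 6; removing 2 electrons leaves Cr²⁺ with 6 − 2 = 4 d electrons.
High-spin d⁴ fills as t2g^3 e_g^1 with CFSE 3(−0.4) + 1(+0.6) = -0.6Δₒ = -76 kJ/mol.
Low-spin t2g^4 e_g^0 gives -1.6Δₒ = -202 kJ/mol, but forming 1 extra pair costs 1P = 230 kJ/mol, so E(LS) = -202 + 230 = 28 kJ/mol.
The difference is 28 − (-76) = 104 kJ/mol, so high-spin lies lower.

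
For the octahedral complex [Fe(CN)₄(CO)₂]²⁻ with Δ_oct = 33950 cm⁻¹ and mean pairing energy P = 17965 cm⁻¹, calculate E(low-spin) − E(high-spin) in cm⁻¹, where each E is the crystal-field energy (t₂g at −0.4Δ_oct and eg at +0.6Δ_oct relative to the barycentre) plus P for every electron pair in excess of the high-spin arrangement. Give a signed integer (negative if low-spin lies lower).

Ligand charges: 4×(-1) from CN⁻ and 2×(+0) from CO sum to -4; with overall charge -2, Fe is +2.
Fe²⁺: group 8, so d-count = 8 − 2 = 6.
High-spin: t₂g⁴ eg², CFSE = -0.4Δ_oct = -13580 cm⁻¹.
Low-spin: t₂g⁶ eg⁰, orbital CFSE = -2.4Δ_oct = -81480 cm⁻¹; plus 2 excess pairs × P = +35930 cm⁻¹; total -45550 cm⁻¹.
E(LS) − E(HS) = -45550 − (-13580) = -31970 cm⁻¹.

-31970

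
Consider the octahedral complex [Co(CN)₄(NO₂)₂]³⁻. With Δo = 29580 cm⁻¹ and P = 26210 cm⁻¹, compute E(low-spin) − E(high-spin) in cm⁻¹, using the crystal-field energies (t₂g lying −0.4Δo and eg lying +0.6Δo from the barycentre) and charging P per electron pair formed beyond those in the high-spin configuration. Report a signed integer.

-6740

Ligand charges: 4×(-1) from CN⁻ and 2×(-1) from NO₂⁻ sum to -6; with overall charge -3, Co is +3.
Group 9 minus oxidation state +3 gives a d⁶ configuration for Co³⁺.
High-spin d⁶ fills as t₂g⁴ eg² with CFSE 4(−0.4) + 2(+0.6) = -0.4Δo = -11832 cm⁻¹.
For low-spin the configuration is t₂g⁶ eg⁰: orbital energy -2.4 × 29580 = -70992 cm⁻¹, and 2 additional pairs relative to high-spin add 52420 cm⁻¹, giving -18572 cm⁻¹.
Thus E(LS) − E(HS) = -6740 cm⁻¹.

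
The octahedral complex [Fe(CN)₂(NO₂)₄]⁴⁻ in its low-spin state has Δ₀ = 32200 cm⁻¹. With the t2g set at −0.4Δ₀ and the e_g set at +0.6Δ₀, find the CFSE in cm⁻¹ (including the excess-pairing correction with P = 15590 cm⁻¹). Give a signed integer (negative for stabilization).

Ligand charges: 2×(-1) from CN⁻ and 4×(-1) from NO₂⁻ sum to -6; with overall charge -4, Fe is +2.
Fe is in group 8, so Fe²⁺ is d⁶ (8 − 2 = 6).
Configuration: t2g^6 e_g^0.
CFSE(orbital) = 6×(-0.4Δ₀) + 0×(0.6Δ₀) = -2.4Δ₀; with Δ₀ = 32200 cm⁻¹ that is -77280 cm⁻¹.
High-spin d⁶ would be t2g^4 e_g^2 with 1 pair; low-spin has 3, so 2 excess pairs cost +2P = +31180 cm⁻¹.
Overall CFSE = -77280 + 31180 = -46100 cm⁻¹.

-46100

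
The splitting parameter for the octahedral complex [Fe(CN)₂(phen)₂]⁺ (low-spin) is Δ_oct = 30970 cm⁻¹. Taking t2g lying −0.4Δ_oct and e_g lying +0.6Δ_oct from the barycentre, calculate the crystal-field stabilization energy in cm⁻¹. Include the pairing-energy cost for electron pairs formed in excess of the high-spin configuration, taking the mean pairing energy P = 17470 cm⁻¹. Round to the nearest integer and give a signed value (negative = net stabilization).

Ligand charges: 2×(-1) from CN⁻ and 2×(+0) from phen sum to -2; with overall charge +1, Fe is +3.
Group 8 minus oxidation state +3 gives a d⁵ configuration for Fe³⁺.
Electron filling gives t2g^5 e_g^0.
Orbital CFSE = 5(-0.4) + 0(0.6) = -2.0Δ_oct = -2.0 × 30970 = -61940 cm⁻¹.
High-spin d⁵ would be t2g^3 e_g^2 with 0 pairs; low-spin has 2, so 2 excess pairs cost +2P = +34940 cm⁻¹.
Combining: -61940 + 34940 = -27000 cm⁻¹.

-27000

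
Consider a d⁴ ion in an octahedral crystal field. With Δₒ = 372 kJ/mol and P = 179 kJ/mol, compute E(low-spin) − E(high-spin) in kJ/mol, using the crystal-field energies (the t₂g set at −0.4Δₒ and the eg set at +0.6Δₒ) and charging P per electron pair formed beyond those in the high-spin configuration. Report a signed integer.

High-spin d⁴ fills as t₂g³ eg¹ with CFSE 3(−0.4) + 1(+0.6) = -0.6Δₒ = -223 kJ/mol.
Low-spin t₂g⁴ eg⁰ gives -1.6Δₒ = -595 kJ/mol, but forming 1 extra pair costs 1P = 179 kJ/mol, so E(LS) = -595 + 179 = -416 kJ/mol.
E(LS) − E(HS) = -416 − (-223) = -193 kJ/mol.

-193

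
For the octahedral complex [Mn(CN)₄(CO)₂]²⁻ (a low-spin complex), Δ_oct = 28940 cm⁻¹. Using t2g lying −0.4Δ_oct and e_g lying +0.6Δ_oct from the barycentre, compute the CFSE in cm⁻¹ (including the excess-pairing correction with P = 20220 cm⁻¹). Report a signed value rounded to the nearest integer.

-17440

Ligand charges: 4×(-1) from CN⁻ and 2×(+0) from CO sum to -4; with overall charge -2, Mn is +2.
Mn is in group 7, so Mn²⁺ is d⁵ (7 − 2 = 5).
The d⁵ electrons fill as t2g^5 e_g^0.
CFSE(orbital) = 5×(-0.4Δ_oct) + 0×(0.6Δ_oct) = -2.0Δ_oct; with Δ_oct = 28940 cm⁻¹ that is -57880 cm⁻¹.
Relative to high-spin t2g^3 e_g^2 (0 paired), the low-spin configuration has 2 additional pairs, contributing +2 × 20220 = +40440 cm⁻¹.
Net CFSE = -57880 + 40440 = -17440 cm⁻¹.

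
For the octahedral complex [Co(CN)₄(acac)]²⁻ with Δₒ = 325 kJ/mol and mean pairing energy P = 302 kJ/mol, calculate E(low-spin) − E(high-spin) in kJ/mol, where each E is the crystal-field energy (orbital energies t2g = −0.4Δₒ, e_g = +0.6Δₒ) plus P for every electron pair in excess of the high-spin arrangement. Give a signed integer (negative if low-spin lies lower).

-46

Ligand charges: 4×(-1) from CN⁻ and 1×(-1) from acac⁻ sum to -5; with overall charge -2, Co is +3.
Group 9 minus oxidation state +3 gives a d⁶ configuration for Co³⁺.
High-spin d⁶ fills as t2g^4 e_g^2 with CFSE 4(−0.4) + 2(+0.6) = -0.4Δₒ = -130 kJ/mol.
Low-spin: t2g^6 e_g^0, orbital CFSE = -2.4Δₒ = -780 kJ/mol; plus 2 excess pairs × P = +604 kJ/mol; total -176 kJ/mol.
Thus E(LS) − E(HS) = -46 kJ/mol.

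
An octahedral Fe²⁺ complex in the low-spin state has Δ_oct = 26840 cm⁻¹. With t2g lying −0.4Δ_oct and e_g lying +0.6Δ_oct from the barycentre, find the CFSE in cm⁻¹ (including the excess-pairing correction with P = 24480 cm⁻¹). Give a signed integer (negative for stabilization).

-15456

Fe sits in group 8; removing 2 electrons leaves Fe²⁺ with 8 − 2 = 6 d electrons.
The d⁶ electrons fill as t2g^6 e_g^0.
CFSE(orbital) = 6×(-0.4Δ_oct) + 0×(0.6Δ_oct) = -2.4Δ_oct; with Δ_oct = 26840 cm⁻¹ that is -64416 cm⁻¹.
Relative to high-spin t2g^4 e_g^2 (1 paired), the low-spin configuration has 2 additional pairs, contributing +2 × 24480 = +48960 cm⁻¹.
Combining: -64416 + 48960 = -15456 cm⁻¹.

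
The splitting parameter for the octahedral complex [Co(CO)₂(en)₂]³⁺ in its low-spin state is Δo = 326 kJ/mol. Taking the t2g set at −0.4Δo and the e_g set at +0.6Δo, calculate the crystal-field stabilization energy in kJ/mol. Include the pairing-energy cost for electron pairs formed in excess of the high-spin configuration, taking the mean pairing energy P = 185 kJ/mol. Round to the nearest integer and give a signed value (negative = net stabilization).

Ligand charges: 2×(+0) from CO and 2×(+0) from en sum to +0; with overall charge +3, Co is +3.
Co is in group 9, so Co³⁺ is d⁶ (9 − 3 = 6).
The d⁶ electrons fill as t2g^6 e_g^0.
Orbital CFSE = 6(-0.4) + 0(0.6) = -2.4Δo = -2.4 × 326 = -782 kJ/mol.
Pairing penalty: 3 pairs vs 1 in the high-spin reference → 2 extra × P = 370 kJ/mol.
Combining: -782 + 370 = -412 kJ/mol.

-412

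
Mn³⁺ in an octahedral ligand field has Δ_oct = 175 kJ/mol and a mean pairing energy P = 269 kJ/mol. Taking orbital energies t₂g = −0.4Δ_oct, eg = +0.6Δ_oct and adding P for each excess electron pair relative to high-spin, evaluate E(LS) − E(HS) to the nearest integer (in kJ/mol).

Mn sits in group 7; removing 3 electrons leaves Mn³⁺ with 7 − 3 = 4 d electrons.
High-spin d⁴ fills as t₂g³ eg¹ with CFSE 3(−0.4) + 1(+0.6) = -0.6Δ_oct = -105 kJ/mol.
For low-spin the configuration is t₂g⁴ eg⁰: orbital energy -1.6 × 175 = -280 kJ/mol, and 1 additional pair relative to high-spin adds 269 kJ/mol, giving -11 kJ/mol.
Thus E(LS) − E(HS) = 94 kJ/mol.

94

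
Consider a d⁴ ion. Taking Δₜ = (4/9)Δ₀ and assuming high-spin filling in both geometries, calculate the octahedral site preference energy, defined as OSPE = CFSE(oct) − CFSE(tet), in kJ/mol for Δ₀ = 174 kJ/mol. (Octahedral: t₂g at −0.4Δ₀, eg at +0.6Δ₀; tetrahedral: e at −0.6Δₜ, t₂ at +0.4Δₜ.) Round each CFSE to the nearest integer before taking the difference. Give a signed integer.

In an octahedral site d⁴ (HS) is t2g^3 e_g^1, giving CFSE(oct) = -0.6Δ₀ = -104 kJ/mol.
In a tetrahedral site the filling is e^2 t2^2: CFSE(tet) = -0.4Δₜ = -0.4 × (4/9)(174) = -31 kJ/mol.
OSPE = -104 − (-31) = -73 kJ/mol.

-73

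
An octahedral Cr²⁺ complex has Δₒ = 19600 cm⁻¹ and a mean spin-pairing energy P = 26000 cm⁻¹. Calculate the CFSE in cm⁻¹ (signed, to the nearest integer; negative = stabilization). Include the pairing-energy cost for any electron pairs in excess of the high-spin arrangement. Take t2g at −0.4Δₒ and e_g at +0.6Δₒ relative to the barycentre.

-11760

Cr is in group 6, so Cr²⁺ is d⁴ (6 − 2 = 4).
With Δₒ < P the complex is high-spin.
Filling d⁴ accordingly: t2g^3 e_g^1.
Orbital CFSE = -0.6Δₒ = -0.6 × 19600 = -11760 cm⁻¹.
High-spin has no excess pairs, so no pairing correction applies.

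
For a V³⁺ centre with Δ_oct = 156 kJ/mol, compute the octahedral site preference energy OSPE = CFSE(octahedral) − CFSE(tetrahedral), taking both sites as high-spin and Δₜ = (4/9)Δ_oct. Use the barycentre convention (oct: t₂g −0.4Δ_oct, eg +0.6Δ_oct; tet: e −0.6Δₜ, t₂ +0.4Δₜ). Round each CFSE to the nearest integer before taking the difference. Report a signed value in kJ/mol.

-42

V³⁺: group 5, so d-count = 5 − 3 = 2.
Octahedral (high-spin): t₂g² eg⁰, CFSE = 2(−0.4) + 0(+0.6) = -0.8Δ_oct = -0.8 × 156 = -125 kJ/mol.
Tetrahedral e² t₂⁰ gives -1.2Δₜ = -1.2 × (4/9) × 156 = -83 kJ/mol.
OSPE = -125 − (-83) = -42 kJ/mol.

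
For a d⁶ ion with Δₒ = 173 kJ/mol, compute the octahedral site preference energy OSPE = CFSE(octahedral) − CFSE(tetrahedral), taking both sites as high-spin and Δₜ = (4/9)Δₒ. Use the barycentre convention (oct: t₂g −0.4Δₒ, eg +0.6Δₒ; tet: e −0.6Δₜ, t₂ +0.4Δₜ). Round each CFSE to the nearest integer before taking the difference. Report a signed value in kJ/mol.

-23

Octahedral (high-spin): t₂g⁴ eg², CFSE = 4(−0.4) + 2(+0.6) = -0.4Δₒ = -0.4 × 173 = -69 kJ/mol.
Tetrahedral e³ t₂³ gives -0.6Δₜ = -0.6 × (4/9) × 173 = -46 kJ/mol.
OSPE = -69 − (-46) = -23 kJ/mol.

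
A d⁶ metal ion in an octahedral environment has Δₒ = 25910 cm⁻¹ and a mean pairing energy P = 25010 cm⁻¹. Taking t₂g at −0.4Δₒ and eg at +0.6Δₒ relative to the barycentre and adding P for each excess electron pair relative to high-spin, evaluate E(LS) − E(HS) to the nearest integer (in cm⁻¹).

-1800

In the high-spin limit (t₂g⁴ eg²) the orbital term is -0.4Δₒ = -10364 cm⁻¹, with no excess pairing.
For low-spin the configuration is t₂g⁶ eg⁰: orbital energy -2.4 × 25910 = -62184 cm⁻¹, and 2 additional pairs relative to high-spin add 50020 cm⁻¹, giving -12164 cm⁻¹.
The difference is -12164 − (-10364) = -1800 cm⁻¹, so low-spin lies lower.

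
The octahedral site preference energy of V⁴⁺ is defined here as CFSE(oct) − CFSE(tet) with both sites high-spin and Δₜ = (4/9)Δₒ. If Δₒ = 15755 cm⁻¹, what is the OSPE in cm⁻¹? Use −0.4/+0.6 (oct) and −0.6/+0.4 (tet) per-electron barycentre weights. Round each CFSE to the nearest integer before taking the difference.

-2101

V⁴⁺: group 5, so d-count = 5 − 4 = 1.
Octahedral (high-spin): t2g^1 e_g^0, CFSE = 1(−0.4) + 0(+0.6) = -0.4Δₒ = -0.4 × 15755 = -6302 cm⁻¹.
In a tetrahedral site the filling is e^1 t2^0: CFSE(tet) = -0.6Δₜ = -0.6 × (4/9)(15755) = -4201 cm⁻¹.
Subtracting, OSPE = -6302 − (-4201) = -2101 cm⁻¹.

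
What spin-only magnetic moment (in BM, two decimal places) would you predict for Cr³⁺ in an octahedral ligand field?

Cr sits in group 6; removing 3 electrons leaves Cr³⁺ with 6 − 3 = 3 d electrons.
For octahedral d³ the high- and low-spin configurations coincide.
Configuration: t₂g³ eg⁰ → 3 unpaired electrons.
μ(spin-only) = √[3(3+2)] = √15 ≈ 3.87 BM.

3.87 BM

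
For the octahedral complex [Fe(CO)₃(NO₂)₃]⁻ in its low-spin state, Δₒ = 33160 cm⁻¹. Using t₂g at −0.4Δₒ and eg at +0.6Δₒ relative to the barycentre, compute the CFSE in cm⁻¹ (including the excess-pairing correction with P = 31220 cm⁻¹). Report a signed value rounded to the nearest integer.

Ligand charges: 3×(+0) from CO and 3×(-1) from NO₂⁻ sum to -3; with overall charge -1, Fe is +2.
Group 8 minus oxidation state +2 gives a d⁶ configuration for Fe²⁺.
Electron filling gives t₂g⁶ eg⁰.
CFSE(orbital) = 6×(-0.4Δₒ) + 0×(0.6Δₒ) = -2.4Δₒ; with Δₒ = 33160 cm⁻¹ that is -79584 cm⁻¹.
High-spin d⁶ would be t₂g⁴ eg² with 1 pair; low-spin has 3, so 2 excess pairs cost +2P = +62440 cm⁻¹.
Overall CFSE = -79584 + 62440 = -17144 cm⁻¹.

-17144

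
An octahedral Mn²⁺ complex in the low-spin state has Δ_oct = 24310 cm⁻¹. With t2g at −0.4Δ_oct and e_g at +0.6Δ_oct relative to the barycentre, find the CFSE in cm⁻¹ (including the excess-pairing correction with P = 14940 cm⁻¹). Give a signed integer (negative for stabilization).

-18740

Mn is in group 7, so Mn²⁺ is d⁵ (7 − 2 = 5).
Electron filling gives t2g^5 e_g^0.
CFSE(orbital) = 5×(-0.4Δ_oct) + 0×(0.6Δ_oct) = -2.0Δ_oct; with Δ_oct = 24310 cm⁻¹ that is -48620 cm⁻¹.
High-spin d⁵ would be t2g^3 e_g^2 with 0 pairs; low-spin has 2, so 2 excess pairs cost +2P = +29880 cm⁻¹.
Net CFSE = -48620 + 29880 = -18740 cm⁻¹.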